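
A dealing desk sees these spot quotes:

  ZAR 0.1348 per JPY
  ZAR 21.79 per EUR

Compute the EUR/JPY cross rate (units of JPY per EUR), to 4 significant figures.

1 EUR × 21.79 = 21.79 ZAR
21.79 ZAR ÷ 0.1348 = 161.647 JPY

EUR/JPY = 161.6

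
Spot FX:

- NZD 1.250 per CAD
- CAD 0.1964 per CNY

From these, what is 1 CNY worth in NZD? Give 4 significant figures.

CNY/NZD = 0.2455

1 CNY × 0.1964 = 0.1964 CAD
0.1964 CAD × 1.250 = 0.2455 NZD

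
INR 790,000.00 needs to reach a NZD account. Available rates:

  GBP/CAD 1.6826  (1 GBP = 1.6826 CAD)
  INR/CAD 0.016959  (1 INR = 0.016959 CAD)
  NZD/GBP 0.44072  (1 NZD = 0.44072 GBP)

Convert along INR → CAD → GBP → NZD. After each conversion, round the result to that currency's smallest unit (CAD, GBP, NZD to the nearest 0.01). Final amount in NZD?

INR 790,000.00 × 0.016959 = CAD 13,397.61
CAD 13,397.61 ÷ 1.6826 = GBP 7,962.45
GBP 7,962.45 ÷ 0.44072 = NZD 18,066.91

NZD 18,066.91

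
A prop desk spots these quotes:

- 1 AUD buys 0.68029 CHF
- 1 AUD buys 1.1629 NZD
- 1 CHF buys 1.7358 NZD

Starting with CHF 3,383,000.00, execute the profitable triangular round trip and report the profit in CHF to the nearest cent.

Profit: CHF 52,210.85

Profitable loop is CHF → NZD → AUD → CHF:
CHF 3,383,000.00 × 1.7358 = NZD 5,872,211.40
NZD 5,872,211.40 ÷ 1.1629 = AUD 5,049,627.14
AUD 5,049,627.14 × 0.68029 = CHF 3,435,210.85
Profit = CHF 3,435,210.85 − CHF 3,383,000.00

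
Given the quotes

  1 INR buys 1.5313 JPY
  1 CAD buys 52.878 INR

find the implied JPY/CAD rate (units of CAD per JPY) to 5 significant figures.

1 JPY ÷ 1.5313 = 0.65304 INR
0.65304 INR ÷ 52.878 = 0.0123499 CAD

JPY/CAD = 0.012350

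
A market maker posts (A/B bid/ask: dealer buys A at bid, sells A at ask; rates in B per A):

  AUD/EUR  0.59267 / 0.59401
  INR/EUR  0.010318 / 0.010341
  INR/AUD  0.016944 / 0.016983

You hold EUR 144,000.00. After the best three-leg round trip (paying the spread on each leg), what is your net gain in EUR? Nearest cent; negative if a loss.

Net profit: EUR 3,282.06

Best loop EUR → AUD → INR → EUR:
EUR 144,000.00 ÷ 0.59401 (buy AUD at ask) = AUD 242,420.16
AUD 242,420.16 ÷ 0.016983 (buy INR at ask) = INR 14,274,283.77
INR 14,274,283.77 × 0.010318 (sell INR at bid) = EUR 147,282.06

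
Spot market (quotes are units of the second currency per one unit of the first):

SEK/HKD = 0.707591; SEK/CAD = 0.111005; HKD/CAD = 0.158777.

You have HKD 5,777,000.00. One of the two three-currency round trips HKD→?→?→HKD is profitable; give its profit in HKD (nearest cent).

Profitable loop is HKD → CAD → SEK → HKD:
HKD 5,777,000.00 × 0.158777 = CAD 917,254.73
CAD 917,254.73 ÷ 0.111005 = SEK 8,263,183.90
SEK 8,263,183.90 × 0.707591 = HKD 5,846,954.56
Profit = HKD 5,846,954.56 − HKD 5,777,000.00

Profit: HKD 69,954.56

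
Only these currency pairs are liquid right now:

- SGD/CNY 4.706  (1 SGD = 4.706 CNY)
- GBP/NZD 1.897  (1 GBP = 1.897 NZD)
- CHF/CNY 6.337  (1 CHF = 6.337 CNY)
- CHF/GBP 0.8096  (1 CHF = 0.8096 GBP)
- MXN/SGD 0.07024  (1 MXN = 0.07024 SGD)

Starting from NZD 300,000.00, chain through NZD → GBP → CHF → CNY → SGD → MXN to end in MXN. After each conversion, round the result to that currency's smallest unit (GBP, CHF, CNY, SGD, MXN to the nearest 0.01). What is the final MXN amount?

NZD 300,000.00 ÷ 1.897 = GBP 158,144.44
GBP 158,144.44 ÷ 0.8096 = CHF 195,336.51
CHF 195,336.51 × 6.337 = CNY 1,237,847.46
CNY 1,237,847.46 ÷ 4.706 = SGD 263,036.01
SGD 263,036.01 ÷ 0.07024 = MXN 3,744,817.91

MXN 3,744,817.91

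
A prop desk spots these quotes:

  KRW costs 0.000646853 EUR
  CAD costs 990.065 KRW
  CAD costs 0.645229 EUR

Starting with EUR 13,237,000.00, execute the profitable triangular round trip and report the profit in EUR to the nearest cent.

Profitable loop is EUR → KRW → CAD → EUR:
EUR 13,237,000.00 ÷ 0.000646853 = KRW 20,463,691,132
KRW 20,463,691,132 ÷ 990.065 = CAD 20,669,038.03
CAD 20,669,038.03 × 0.645229 = EUR 13,336,262.74
Profit = EUR 13,336,262.74 − EUR 13,237,000.00

Profit: EUR 99,262.74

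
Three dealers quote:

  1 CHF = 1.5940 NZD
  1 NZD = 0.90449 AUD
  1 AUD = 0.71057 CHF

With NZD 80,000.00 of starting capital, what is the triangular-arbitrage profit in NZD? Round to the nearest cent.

Profit: NZD 1,957.55

Profitable loop is NZD → AUD → CHF → NZD:
NZD 80,000.00 × 0.90449 = AUD 72,359.20
AUD 72,359.20 × 0.71057 = CHF 51,416.28
CHF 51,416.28 × 1.5940 = NZD 81,957.55
Profit = NZD 81,957.55 − NZD 80,000.00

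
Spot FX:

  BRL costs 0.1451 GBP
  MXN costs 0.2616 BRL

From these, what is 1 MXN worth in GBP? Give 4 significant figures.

MXN/GBP = 0.03796

1 MXN × 0.2616 = 0.2616 BRL
0.2616 BRL × 0.1451 = 0.0379582 GBP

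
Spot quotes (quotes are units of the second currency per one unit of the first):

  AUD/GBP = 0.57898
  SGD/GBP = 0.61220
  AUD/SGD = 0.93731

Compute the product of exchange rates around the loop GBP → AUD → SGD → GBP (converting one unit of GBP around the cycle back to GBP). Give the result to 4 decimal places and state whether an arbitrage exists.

0.9911 (arbitrage exists)

Around GBP → AUD → SGD → GBP: 1 ÷ 0.57898 × 0.93731 × 0.61220 = 0.991090
Product < 1; profitable direction is GBP → SGD → AUD → GBP.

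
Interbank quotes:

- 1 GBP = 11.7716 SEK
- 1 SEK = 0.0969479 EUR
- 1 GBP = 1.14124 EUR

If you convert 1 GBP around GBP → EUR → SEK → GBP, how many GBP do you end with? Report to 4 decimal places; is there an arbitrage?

Around GBP → EUR → SEK → GBP: 1 × 1.14124 ÷ 0.0969479 ÷ 11.7716 = 1.000007
Product ≈ 1 (deviation 0.001%, within rounding noise).

1.0000 (no arbitrage)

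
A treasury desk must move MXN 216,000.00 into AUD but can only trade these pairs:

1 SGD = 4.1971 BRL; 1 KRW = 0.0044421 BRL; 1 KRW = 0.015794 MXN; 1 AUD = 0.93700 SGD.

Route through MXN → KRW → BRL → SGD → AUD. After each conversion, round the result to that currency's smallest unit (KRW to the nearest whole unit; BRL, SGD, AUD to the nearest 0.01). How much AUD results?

AUD 15,447.60

MXN 216,000.00 ÷ 0.015794 = KRW 13,676,080
KRW 13,676,080 × 0.0044421 = BRL 60,750.51
BRL 60,750.51 ÷ 4.1971 = SGD 14,474.40
SGD 14,474.40 ÷ 0.93700 = AUD 15,447.60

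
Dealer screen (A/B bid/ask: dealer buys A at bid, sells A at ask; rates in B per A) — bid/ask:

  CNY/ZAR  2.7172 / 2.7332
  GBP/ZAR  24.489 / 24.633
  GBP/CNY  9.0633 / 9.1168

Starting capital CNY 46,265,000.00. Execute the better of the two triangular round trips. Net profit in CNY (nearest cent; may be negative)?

Net result: CNY -11,646.99 (no profitable arbitrage after spreads)

Best loop CNY → ZAR → GBP → CNY:
CNY 46,265,000.00 × 2.7172 (sell CNY at bid) = ZAR 125,711,258.00
ZAR 125,711,258.00 ÷ 24.633 (buy GBP at ask) = GBP 5,103,367.76
GBP 5,103,367.76 × 9.0633 (sell GBP at bid) = CNY 46,253,353.01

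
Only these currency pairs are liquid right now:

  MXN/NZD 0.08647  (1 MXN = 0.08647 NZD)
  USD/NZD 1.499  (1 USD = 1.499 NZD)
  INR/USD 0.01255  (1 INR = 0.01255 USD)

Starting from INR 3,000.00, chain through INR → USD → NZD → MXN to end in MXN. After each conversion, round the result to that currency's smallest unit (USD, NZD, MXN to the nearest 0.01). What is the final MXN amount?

INR 3,000.00 × 0.01255 = USD 37.65
USD 37.65 × 1.499 = NZD 56.44
NZD 56.44 ÷ 0.08647 = MXN 652.71

MXN 652.71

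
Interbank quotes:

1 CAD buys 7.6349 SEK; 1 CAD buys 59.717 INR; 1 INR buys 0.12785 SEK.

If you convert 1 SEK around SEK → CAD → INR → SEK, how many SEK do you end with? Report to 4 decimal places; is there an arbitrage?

Around SEK → CAD → INR → SEK: 1 ÷ 7.6349 × 59.717 × 0.12785 = 0.999989
Product ≈ 1 (deviation 0.001%, within rounding noise).

1.0000 (no arbitrage)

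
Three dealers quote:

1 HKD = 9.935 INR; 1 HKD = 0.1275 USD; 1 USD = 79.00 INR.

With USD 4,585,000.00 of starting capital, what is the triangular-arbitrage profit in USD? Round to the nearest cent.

Profitable loop is USD → INR → HKD → USD:
USD 4,585,000.00 × 79.00 = INR 362,215,000.00
INR 362,215,000.00 ÷ 9.935 = HKD 36,458,480.12
HKD 36,458,480.12 × 0.1275 = USD 4,648,456.22
Profit = USD 4,648,456.22 − USD 4,585,000.00

Profit: USD 63,456.22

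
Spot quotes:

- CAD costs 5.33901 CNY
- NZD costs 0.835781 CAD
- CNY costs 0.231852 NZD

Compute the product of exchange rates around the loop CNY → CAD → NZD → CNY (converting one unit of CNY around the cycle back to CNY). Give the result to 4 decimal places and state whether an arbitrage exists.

0.9666 (arbitrage exists)

Around CNY → CAD → NZD → CNY: 1 ÷ 5.33901 ÷ 0.835781 ÷ 0.231852 = 0.966576
Product < 1; profitable direction is CNY → NZD → CAD → CNY.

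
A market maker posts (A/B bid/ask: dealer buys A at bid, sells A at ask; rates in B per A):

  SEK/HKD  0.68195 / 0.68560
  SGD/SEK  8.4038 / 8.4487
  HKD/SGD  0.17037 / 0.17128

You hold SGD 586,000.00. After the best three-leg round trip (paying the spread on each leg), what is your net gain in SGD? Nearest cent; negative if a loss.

Net profit: SGD 4,650.08

Best loop SGD → HKD → SEK → SGD:
SGD 586,000.00 ÷ 0.17128 (buy HKD at ask) = HKD 3,421,298.46
HKD 3,421,298.46 ÷ 0.68560 (buy SEK at ask) = SEK 4,990,225.29
SEK 4,990,225.29 ÷ 8.4487 (buy SGD at ask) = SGD 590,650.08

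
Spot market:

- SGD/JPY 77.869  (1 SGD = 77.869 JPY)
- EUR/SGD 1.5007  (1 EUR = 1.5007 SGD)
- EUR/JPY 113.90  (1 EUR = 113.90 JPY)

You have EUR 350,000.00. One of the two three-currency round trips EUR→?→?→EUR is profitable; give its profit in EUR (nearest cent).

Profitable loop is EUR → SGD → JPY → EUR:
EUR 350,000.00 × 1.5007 = SGD 525,245.00
SGD 525,245.00 × 77.869 = JPY 40,900,303
JPY 40,900,303 ÷ 113.90 = EUR 359,089.58
Profit = EUR 359,089.58 − EUR 350,000.00

Profit: EUR 9,089.58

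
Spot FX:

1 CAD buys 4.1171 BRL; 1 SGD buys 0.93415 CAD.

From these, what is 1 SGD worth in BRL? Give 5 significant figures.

1 SGD × 0.93415 = 0.93415 CAD
0.93415 CAD × 4.1171 = 3.84599 BRL

SGD/BRL = 3.8460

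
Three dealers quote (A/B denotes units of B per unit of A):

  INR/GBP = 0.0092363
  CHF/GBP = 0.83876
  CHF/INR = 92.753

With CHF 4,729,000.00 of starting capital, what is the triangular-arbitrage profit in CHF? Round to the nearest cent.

Profitable loop is CHF → INR → GBP → CHF:
CHF 4,729,000.00 × 92.753 = INR 438,628,937.00
INR 438,628,937.00 × 0.0092363 = GBP 4,051,308.45
GBP 4,051,308.45 ÷ 0.83876 = CHF 4,830,116.42
Profit = CHF 4,830,116.42 − CHF 4,729,000.00

Profit: CHF 101,116.42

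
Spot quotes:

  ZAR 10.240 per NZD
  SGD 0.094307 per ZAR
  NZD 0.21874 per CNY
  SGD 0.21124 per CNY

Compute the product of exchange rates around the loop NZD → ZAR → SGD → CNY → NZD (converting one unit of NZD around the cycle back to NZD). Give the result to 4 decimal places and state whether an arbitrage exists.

1.0000 (no arbitrage)

Around NZD → ZAR → SGD → CNY → NZD: 1 × 10.240 × 0.094307 ÷ 0.21124 × 0.21874 = 0.999991
Product ≈ 1 (deviation 0.001%, within rounding noise).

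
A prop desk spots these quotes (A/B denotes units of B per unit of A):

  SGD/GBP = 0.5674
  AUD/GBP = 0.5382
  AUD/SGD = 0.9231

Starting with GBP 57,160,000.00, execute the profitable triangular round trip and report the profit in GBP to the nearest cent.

Profitable loop is GBP → SGD → AUD → GBP:
GBP 57,160,000.00 ÷ 0.5674 = SGD 100,740,218.54
SGD 100,740,218.54 ÷ 0.9231 = AUD 109,132,508.44
AUD 109,132,508.44 × 0.5382 = GBP 58,735,116.04
Profit = GBP 58,735,116.04 − GBP 57,160,000.00

Profit: GBP 1,575,116.04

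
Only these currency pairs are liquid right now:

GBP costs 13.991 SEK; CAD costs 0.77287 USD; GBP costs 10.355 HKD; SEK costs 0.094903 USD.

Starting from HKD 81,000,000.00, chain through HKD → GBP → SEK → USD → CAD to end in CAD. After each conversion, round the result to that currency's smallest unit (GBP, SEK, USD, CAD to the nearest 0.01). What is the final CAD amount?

HKD 81,000,000.00 ÷ 10.355 = GBP 7,822,308.06
GBP 7,822,308.06 × 13.991 = SEK 109,441,912.07
SEK 109,441,912.07 × 0.094903 = USD 10,386,365.78
USD 10,386,365.78 ÷ 0.77287 = CAD 13,438,697.04

CAD 13,438,697.04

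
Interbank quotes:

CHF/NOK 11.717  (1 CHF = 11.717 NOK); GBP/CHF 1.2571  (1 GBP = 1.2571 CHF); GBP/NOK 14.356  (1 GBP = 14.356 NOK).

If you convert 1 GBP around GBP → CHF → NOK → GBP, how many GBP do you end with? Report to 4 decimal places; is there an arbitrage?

1.0260 (arbitrage exists)

Around GBP → CHF → NOK → GBP: 1 × 1.2571 × 11.717 ÷ 14.356 = 1.026013
Product > 1; profitable direction is GBP → CHF → NOK → GBP.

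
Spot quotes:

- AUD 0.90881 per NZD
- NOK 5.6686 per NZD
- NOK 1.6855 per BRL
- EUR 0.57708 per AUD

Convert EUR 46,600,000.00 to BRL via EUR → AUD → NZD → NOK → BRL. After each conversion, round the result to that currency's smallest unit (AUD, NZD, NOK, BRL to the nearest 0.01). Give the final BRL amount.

EUR 46,600,000.00 ÷ 0.57708 = AUD 80,751,368.96
AUD 80,751,368.96 ÷ 0.90881 = NZD 88,853,961.73
NZD 88,853,961.73 × 5.6686 = NOK 503,677,567.46
NOK 503,677,567.46 ÷ 1.6855 = BRL 298,829,764.14

BRL 298,829,764.14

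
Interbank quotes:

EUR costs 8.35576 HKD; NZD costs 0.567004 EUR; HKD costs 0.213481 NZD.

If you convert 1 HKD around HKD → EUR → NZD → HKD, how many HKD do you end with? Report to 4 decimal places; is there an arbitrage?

0.9887 (arbitrage exists)

Around HKD → EUR → NZD → HKD: 1 ÷ 8.35576 ÷ 0.567004 ÷ 0.213481 = 0.988709
Product < 1; profitable direction is HKD → NZD → EUR → HKD.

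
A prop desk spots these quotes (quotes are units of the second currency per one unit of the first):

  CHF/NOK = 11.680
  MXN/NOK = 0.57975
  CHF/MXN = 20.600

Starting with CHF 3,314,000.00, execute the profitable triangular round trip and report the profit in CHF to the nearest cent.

Profitable loop is CHF → MXN → NOK → CHF:
CHF 3,314,000.00 × 20.600 = MXN 68,268,400.00
MXN 68,268,400.00 × 0.57975 = NOK 39,578,604.90
NOK 39,578,604.90 ÷ 11.680 = CHF 3,388,579.19
Profit = CHF 3,388,579.19 − CHF 3,314,000.00

Profit: CHF 74,579.19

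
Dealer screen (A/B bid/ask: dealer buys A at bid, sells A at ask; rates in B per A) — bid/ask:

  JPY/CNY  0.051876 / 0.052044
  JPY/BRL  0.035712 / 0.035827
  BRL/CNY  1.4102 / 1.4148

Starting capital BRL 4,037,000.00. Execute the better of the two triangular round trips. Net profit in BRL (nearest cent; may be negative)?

Best loop BRL → JPY → CNY → BRL:
BRL 4,037,000.00 ÷ 0.035827 (buy JPY at ask) = JPY 112,680,381
JPY 112,680,381 × 0.051876 (sell JPY at bid) = CNY 5,845,407.43
CNY 5,845,407.43 ÷ 1.4148 (buy BRL at ask) = BRL 4,131,613.96

Net profit: BRL 94,613.96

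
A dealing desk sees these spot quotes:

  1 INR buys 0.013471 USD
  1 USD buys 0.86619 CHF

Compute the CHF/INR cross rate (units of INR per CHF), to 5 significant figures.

CHF/INR = 85.701

1 CHF ÷ 0.86619 = 1.15448 USD
1.15448 USD ÷ 0.013471 = 85.7012 INR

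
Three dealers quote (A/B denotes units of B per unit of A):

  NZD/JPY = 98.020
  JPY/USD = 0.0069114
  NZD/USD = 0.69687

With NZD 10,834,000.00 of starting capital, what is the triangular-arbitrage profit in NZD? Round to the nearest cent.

Profit: NZD 310,481.64

Profitable loop is NZD → USD → JPY → NZD:
NZD 10,834,000.00 × 0.69687 = USD 7,549,889.58
USD 7,549,889.58 ÷ 0.0069114 = JPY 1,092,382,090
JPY 1,092,382,090 ÷ 98.020 = NZD 11,144,481.64
Profit = NZD 11,144,481.64 − NZD 10,834,000.00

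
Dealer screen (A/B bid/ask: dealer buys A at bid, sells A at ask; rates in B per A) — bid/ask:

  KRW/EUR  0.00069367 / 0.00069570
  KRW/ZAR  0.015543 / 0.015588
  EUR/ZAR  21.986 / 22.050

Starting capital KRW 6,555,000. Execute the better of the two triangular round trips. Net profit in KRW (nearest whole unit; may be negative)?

Best loop KRW → ZAR → EUR → KRW:
KRW 6,555,000 × 0.015543 (sell KRW at bid) = ZAR 101,884.36
ZAR 101,884.36 ÷ 22.050 (buy EUR at ask) = EUR 4,620.61
EUR 4,620.61 ÷ 0.00069570 (buy KRW at ask) = KRW 6,641,665

Net profit: KRW 86,665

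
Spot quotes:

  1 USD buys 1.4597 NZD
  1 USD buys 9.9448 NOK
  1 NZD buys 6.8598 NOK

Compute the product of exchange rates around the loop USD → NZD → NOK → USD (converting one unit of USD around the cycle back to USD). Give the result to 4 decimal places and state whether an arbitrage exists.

Around USD → NZD → NOK → USD: 1 × 1.4597 × 6.8598 ÷ 9.9448 = 1.006883
Product > 1; profitable direction is USD → NZD → NOK → USD.

1.0069 (arbitrage exists)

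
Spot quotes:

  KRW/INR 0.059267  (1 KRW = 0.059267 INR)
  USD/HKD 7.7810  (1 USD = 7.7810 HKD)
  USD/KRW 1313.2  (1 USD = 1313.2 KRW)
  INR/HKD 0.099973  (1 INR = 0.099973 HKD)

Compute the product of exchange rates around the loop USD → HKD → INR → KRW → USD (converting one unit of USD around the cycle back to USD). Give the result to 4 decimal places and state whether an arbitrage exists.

Around USD → HKD → INR → KRW → USD: 1 × 7.7810 ÷ 0.099973 ÷ 0.059267 ÷ 1313.2 = 1.000020
Product ≈ 1 (deviation 0.002%, within rounding noise).

1.0000 (no arbitrage)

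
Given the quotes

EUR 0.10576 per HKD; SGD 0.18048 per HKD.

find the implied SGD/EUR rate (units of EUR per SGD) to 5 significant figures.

1 SGD ÷ 0.18048 = 5.54078 HKD
5.54078 HKD × 0.10576 = 0.585993 EUR

SGD/EUR = 0.58599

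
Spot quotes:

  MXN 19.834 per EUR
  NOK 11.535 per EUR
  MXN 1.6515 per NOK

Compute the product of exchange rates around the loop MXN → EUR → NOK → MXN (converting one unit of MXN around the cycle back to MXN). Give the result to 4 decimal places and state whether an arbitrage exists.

0.9605 (arbitrage exists)

Around MXN → EUR → NOK → MXN: 1 ÷ 19.834 × 11.535 × 1.6515 = 0.960475
Product < 1; profitable direction is MXN → NOK → EUR → MXN.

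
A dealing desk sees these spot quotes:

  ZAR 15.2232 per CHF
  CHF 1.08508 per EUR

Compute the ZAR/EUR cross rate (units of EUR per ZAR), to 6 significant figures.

1 ZAR ÷ 15.2232 = 0.0656892 CHF
0.0656892 CHF ÷ 1.08508 = 0.0605386 EUR

ZAR/EUR = 0.0605386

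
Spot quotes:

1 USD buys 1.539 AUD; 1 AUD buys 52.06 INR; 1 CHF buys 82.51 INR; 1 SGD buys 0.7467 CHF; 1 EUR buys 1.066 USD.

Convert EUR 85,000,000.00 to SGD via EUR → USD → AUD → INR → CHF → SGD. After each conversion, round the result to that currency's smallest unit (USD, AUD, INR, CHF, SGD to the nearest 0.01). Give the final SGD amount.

SGD 117,832,793.99

EUR 85,000,000.00 × 1.066 = USD 90,610,000.00
USD 90,610,000.00 × 1.539 = AUD 139,448,790.00
AUD 139,448,790.00 × 52.06 = INR 7,259,704,007.40
INR 7,259,704,007.40 ÷ 82.51 = CHF 87,985,747.27
CHF 87,985,747.27 ÷ 0.7467 = SGD 117,832,793.99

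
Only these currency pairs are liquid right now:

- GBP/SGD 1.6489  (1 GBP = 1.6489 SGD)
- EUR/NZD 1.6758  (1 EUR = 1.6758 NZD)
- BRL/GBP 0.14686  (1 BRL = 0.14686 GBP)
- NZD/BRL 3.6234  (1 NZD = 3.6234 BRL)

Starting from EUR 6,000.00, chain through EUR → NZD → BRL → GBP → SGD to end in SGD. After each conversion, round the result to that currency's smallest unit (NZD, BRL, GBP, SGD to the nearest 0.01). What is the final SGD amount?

SGD 8,822.42

EUR 6,000.00 × 1.6758 = NZD 10,054.80
NZD 10,054.80 × 3.6234 = BRL 36,432.56
BRL 36,432.56 × 0.14686 = GBP 5,350.49
GBP 5,350.49 × 1.6489 = SGD 8,822.42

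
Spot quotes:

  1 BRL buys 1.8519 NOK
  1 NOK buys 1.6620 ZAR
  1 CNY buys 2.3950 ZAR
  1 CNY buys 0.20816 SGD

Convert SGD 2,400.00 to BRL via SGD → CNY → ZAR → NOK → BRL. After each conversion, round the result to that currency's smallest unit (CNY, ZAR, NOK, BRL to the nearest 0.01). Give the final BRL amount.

BRL 8,971.62

SGD 2,400.00 ÷ 0.20816 = CNY 11,529.59
CNY 11,529.59 × 2.3950 = ZAR 27,613.37
ZAR 27,613.37 ÷ 1.6620 = NOK 16,614.54
NOK 16,614.54 ÷ 1.8519 = BRL 8,971.62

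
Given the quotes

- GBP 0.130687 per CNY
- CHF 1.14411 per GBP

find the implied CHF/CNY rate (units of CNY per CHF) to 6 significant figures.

1 CHF ÷ 1.14411 = 0.874042 GBP
0.874042 GBP ÷ 0.130687 = 6.68805 CNY

CHF/CNY = 6.68805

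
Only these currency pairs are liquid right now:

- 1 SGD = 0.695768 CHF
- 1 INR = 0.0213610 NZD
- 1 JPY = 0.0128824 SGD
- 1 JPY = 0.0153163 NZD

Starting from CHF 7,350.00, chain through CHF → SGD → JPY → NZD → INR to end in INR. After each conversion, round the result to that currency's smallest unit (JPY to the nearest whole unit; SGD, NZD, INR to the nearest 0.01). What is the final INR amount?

INR 587,974.35

CHF 7,350.00 ÷ 0.695768 = SGD 10,563.87
SGD 10,563.87 ÷ 0.0128824 = JPY 820,023
JPY 820,023 × 0.0153163 = NZD 12,559.72
NZD 12,559.72 ÷ 0.0213610 = INR 587,974.35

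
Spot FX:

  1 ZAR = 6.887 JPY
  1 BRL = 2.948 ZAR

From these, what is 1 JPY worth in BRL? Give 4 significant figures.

JPY/BRL = 0.04925

1 JPY ÷ 6.887 = 0.145201 ZAR
0.145201 ZAR ÷ 2.948 = 0.0492541 BRL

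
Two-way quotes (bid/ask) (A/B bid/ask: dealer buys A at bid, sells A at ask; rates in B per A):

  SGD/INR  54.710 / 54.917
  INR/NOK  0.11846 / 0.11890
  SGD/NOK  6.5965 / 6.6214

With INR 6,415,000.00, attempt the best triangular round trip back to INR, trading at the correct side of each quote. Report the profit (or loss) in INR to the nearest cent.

Best loop INR → SGD → NOK → INR:
INR 6,415,000.00 ÷ 54.917 (buy SGD at ask) = SGD 116,812.64
SGD 116,812.64 × 6.5965 (sell SGD at bid) = NOK 770,554.61
NOK 770,554.61 ÷ 0.11890 (buy INR at ask) = INR 6,480,694.78

Net profit: INR 65,694.78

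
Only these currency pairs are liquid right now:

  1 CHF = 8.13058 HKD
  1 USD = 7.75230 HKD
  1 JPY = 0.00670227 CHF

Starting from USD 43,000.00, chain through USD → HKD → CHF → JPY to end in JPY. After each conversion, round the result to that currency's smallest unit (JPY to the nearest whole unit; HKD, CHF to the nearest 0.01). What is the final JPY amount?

JPY 6,117,241

USD 43,000.00 × 7.75230 = HKD 333,348.90
HKD 333,348.90 ÷ 8.13058 = CHF 40,999.40
CHF 40,999.40 ÷ 0.00670227 = JPY 6,117,241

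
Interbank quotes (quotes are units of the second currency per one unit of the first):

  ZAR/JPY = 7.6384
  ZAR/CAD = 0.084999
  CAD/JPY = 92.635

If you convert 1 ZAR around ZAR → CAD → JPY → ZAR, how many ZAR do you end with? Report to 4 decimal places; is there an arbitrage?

Around ZAR → CAD → JPY → ZAR: 1 × 0.084999 × 92.635 ÷ 7.6384 = 1.030829
Product > 1; profitable direction is ZAR → CAD → JPY → ZAR.

1.0308 (arbitrage exists)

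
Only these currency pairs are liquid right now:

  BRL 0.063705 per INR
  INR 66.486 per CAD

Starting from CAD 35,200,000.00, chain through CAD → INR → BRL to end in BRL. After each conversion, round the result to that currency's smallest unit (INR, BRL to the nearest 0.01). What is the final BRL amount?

CAD 35,200,000.00 × 66.486 = INR 2,340,307,200.00
INR 2,340,307,200.00 × 0.063705 = BRL 149,089,270.18

BRL 149,089,270.18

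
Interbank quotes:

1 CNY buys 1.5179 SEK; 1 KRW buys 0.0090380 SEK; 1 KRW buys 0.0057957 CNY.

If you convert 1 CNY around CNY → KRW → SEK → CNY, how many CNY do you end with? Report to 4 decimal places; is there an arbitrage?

1.0274 (arbitrage exists)

Around CNY → KRW → SEK → CNY: 1 ÷ 0.0057957 × 0.0090380 ÷ 1.5179 = 1.027361
Product > 1; profitable direction is CNY → KRW → SEK → CNY.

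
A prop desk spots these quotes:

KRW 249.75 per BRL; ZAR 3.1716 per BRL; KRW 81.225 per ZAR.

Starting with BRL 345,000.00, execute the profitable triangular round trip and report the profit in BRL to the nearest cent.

Profit: BRL 10,862.09

Profitable loop is BRL → ZAR → KRW → BRL:
BRL 345,000.00 × 3.1716 = ZAR 1,094,202.00
ZAR 1,094,202.00 × 81.225 = KRW 88,876,557
KRW 88,876,557 ÷ 249.75 = BRL 355,862.09
Profit = BRL 355,862.09 − BRL 345,000.00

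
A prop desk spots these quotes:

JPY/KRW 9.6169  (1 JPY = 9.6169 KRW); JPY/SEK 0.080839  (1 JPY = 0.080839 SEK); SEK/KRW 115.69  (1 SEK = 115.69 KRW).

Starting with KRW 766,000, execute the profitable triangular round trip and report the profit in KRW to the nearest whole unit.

Profitable loop is KRW → SEK → JPY → KRW:
KRW 766,000 ÷ 115.69 = SEK 6,621.14
SEK 6,621.14 ÷ 0.080839 = JPY 81,905
JPY 81,905 × 9.6169 = KRW 787,675
Profit = KRW 787,675 − KRW 766,000

Profit: KRW 21,675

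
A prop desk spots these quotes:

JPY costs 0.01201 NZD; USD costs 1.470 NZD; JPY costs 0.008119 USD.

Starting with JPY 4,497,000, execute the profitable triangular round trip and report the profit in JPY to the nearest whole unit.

Profitable loop is JPY → NZD → USD → JPY:
JPY 4,497,000 × 0.01201 = NZD 54,008.97
NZD 54,008.97 ÷ 1.470 = USD 36,740.80
USD 36,740.80 ÷ 0.008119 = JPY 4,525,286
Profit = JPY 4,525,286 − JPY 4,497,000

Profit: JPY 28,286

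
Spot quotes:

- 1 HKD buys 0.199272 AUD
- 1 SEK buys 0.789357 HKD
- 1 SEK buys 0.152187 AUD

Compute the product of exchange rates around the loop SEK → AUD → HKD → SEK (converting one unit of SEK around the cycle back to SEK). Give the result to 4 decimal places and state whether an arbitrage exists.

0.9675 (arbitrage exists)

Around SEK → AUD → HKD → SEK: 1 × 0.152187 ÷ 0.199272 ÷ 0.789357 = 0.967515
Product < 1; profitable direction is SEK → HKD → AUD → SEK.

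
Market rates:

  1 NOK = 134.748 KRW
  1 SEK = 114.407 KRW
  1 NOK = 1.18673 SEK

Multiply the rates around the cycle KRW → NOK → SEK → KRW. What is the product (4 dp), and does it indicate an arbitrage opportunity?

1.0076 (arbitrage exists)

Around KRW → NOK → SEK → KRW: 1 ÷ 134.748 × 1.18673 × 114.407 = 1.007586
Product > 1; profitable direction is KRW → NOK → SEK → KRW.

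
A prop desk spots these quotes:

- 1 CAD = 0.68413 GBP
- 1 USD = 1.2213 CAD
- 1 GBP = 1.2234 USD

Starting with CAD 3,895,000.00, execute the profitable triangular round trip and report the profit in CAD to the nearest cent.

Profit: CAD 86,410.25

Profitable loop is CAD → GBP → USD → CAD:
CAD 3,895,000.00 × 0.68413 = GBP 2,664,686.35
GBP 2,664,686.35 × 1.2234 = USD 3,259,977.28
USD 3,259,977.28 × 1.2213 = CAD 3,981,410.25
Profit = CAD 3,981,410.25 − CAD 3,895,000.00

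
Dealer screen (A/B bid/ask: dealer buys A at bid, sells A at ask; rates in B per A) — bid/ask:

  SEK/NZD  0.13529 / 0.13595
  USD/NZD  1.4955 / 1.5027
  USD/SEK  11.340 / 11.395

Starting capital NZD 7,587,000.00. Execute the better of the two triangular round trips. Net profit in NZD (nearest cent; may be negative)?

Net profit: NZD 158,983.17

Best loop NZD → USD → SEK → NZD:
NZD 7,587,000.00 ÷ 1.5027 (buy USD at ask) = USD 5,048,911.96
USD 5,048,911.96 × 11.340 (sell USD at bid) = SEK 57,254,661.61
SEK 57,254,661.61 × 0.13529 (sell SEK at bid) = NZD 7,745,983.17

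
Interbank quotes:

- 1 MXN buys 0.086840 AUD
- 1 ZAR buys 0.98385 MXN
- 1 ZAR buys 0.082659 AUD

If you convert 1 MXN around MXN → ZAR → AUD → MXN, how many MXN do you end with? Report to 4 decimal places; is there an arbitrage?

Around MXN → ZAR → AUD → MXN: 1 ÷ 0.98385 × 0.082659 ÷ 0.086840 = 0.967479
Product < 1; profitable direction is MXN → AUD → ZAR → MXN.

0.9675 (arbitrage exists)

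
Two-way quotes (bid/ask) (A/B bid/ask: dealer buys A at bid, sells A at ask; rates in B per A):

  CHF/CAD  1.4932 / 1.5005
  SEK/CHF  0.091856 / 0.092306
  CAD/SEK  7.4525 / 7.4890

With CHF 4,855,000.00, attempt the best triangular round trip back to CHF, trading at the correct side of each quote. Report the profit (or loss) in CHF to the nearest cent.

Best loop CHF → CAD → SEK → CHF:
CHF 4,855,000.00 × 1.4932 (sell CHF at bid) = CAD 7,249,486.00
CAD 7,249,486.00 × 7.4525 (sell CAD at bid) = SEK 54,026,794.41
SEK 54,026,794.41 × 0.091856 (sell SEK at bid) = CHF 4,962,685.23

Net profit: CHF 107,685.23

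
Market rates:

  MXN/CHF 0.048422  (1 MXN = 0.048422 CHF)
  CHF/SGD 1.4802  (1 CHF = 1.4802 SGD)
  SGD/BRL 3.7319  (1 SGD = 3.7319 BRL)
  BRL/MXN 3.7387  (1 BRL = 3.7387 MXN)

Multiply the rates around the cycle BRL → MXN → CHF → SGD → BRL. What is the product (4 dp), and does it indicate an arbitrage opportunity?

Around BRL → MXN → CHF → SGD → BRL: 1 × 3.7387 × 0.048422 × 1.4802 × 3.7319 = 1.000032
Product ≈ 1 (deviation 0.003%, within rounding noise).

1.0000 (no arbitrage)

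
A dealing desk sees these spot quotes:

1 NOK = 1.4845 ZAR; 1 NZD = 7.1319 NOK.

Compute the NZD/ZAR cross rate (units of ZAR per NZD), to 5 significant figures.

NZD/ZAR = 10.587

1 NZD × 7.1319 = 7.1319 NOK
7.1319 NOK × 1.4845 = 10.5873 ZAR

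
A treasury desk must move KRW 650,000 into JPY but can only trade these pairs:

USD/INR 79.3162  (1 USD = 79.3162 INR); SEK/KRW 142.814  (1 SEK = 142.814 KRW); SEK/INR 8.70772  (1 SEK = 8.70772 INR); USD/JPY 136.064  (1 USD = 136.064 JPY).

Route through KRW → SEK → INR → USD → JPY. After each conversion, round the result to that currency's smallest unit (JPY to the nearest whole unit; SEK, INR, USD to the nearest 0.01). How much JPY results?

KRW 650,000 ÷ 142.814 = SEK 4,551.37
SEK 4,551.37 × 8.70772 = INR 39,632.06
INR 39,632.06 ÷ 79.3162 = USD 499.67
USD 499.67 × 136.064 = JPY 67,987

JPY 67,987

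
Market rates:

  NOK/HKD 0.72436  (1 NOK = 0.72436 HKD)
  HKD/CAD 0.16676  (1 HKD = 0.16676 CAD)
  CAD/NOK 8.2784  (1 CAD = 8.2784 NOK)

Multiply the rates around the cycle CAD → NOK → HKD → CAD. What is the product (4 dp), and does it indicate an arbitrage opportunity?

Around CAD → NOK → HKD → CAD: 1 × 8.2784 × 0.72436 × 0.16676 = 0.999983
Product ≈ 1 (deviation 0.002%, within rounding noise).

1.0000 (no arbitrage)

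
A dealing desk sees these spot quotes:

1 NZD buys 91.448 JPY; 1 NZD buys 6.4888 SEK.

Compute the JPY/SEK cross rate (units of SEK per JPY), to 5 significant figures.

JPY/SEK = 0.070956

1 JPY ÷ 91.448 = 0.0109352 NZD
0.0109352 NZD × 6.4888 = 0.0709562 SEK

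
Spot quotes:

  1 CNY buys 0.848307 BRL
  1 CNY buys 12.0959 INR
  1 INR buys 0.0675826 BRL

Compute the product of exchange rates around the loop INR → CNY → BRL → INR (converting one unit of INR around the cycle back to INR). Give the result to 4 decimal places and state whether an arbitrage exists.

1.0377 (arbitrage exists)

Around INR → CNY → BRL → INR: 1 ÷ 12.0959 × 0.848307 ÷ 0.0675826 = 1.037719
Product > 1; profitable direction is INR → CNY → BRL → INR.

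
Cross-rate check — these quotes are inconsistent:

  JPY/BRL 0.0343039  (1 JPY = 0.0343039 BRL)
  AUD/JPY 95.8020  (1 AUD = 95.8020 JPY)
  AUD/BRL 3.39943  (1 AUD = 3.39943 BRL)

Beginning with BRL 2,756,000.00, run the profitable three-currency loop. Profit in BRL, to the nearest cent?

Profit: BRL 94,803.23

Profitable loop is BRL → JPY → AUD → BRL:
BRL 2,756,000.00 ÷ 0.0343039 = JPY 80,340,719
JPY 80,340,719 ÷ 95.8020 = AUD 838,612.13
AUD 838,612.13 × 3.39943 = BRL 2,850,803.23
Profit = BRL 2,850,803.23 − BRL 2,756,000.00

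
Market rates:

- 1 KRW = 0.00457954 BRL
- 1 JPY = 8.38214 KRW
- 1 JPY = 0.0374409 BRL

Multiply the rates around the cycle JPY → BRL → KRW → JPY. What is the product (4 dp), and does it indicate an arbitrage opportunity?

Around JPY → BRL → KRW → JPY: 1 × 0.0374409 ÷ 0.00457954 ÷ 8.38214 = 0.975370
Product < 1; profitable direction is JPY → KRW → BRL → JPY.

0.9754 (arbitrage exists)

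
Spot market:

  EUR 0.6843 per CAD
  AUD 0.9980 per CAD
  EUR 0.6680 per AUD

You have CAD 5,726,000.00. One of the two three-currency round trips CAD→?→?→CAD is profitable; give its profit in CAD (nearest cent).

Profitable loop is CAD → EUR → AUD → CAD:
CAD 5,726,000.00 × 0.6843 = EUR 3,918,301.80
EUR 3,918,301.80 ÷ 0.6680 = AUD 5,865,721.26
AUD 5,865,721.26 ÷ 0.9980 = CAD 5,877,476.21
Profit = CAD 5,877,476.21 − CAD 5,726,000.00

Profit: CAD 151,476.21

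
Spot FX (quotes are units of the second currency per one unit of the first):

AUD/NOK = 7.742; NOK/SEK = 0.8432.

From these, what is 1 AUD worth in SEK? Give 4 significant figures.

1 AUD × 7.742 = 7.742 NOK
7.742 NOK × 0.8432 = 6.52805 SEK

AUD/SEK = 6.528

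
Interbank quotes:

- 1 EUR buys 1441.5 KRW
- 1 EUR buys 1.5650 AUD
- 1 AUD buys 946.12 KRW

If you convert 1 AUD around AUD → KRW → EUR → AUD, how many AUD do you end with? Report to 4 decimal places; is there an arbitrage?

1.0272 (arbitrage exists)

Around AUD → KRW → EUR → AUD: 1 × 946.12 ÷ 1441.5 × 1.5650 = 1.027178
Product > 1; profitable direction is AUD → KRW → EUR → AUD.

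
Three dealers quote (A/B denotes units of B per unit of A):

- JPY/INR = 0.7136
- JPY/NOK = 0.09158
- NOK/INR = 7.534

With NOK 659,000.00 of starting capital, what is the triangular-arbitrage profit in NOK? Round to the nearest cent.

Profitable loop is NOK → JPY → INR → NOK:
NOK 659,000.00 ÷ 0.09158 = JPY 7,195,894
JPY 7,195,894 × 0.7136 = INR 5,134,990.17
INR 5,134,990.17 ÷ 7.534 = NOK 681,575.55
Profit = NOK 681,575.55 − NOK 659,000.00

Profit: NOK 22,575.55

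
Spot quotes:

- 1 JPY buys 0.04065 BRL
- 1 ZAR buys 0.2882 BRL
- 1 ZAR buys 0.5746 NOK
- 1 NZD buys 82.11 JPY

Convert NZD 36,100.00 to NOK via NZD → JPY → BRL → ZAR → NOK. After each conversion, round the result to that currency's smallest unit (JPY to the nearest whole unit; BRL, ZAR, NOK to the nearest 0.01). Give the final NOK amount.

NZD 36,100.00 × 82.11 = JPY 2,964,171
JPY 2,964,171 × 0.04065 = BRL 120,493.55
BRL 120,493.55 ÷ 0.2882 = ZAR 418,090.04
ZAR 418,090.04 × 0.5746 = NOK 240,234.54

NOK 240,234.54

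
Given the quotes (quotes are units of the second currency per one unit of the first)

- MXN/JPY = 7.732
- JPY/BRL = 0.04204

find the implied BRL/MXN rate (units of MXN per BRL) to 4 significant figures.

BRL/MXN = 3.076

1 BRL ÷ 0.04204 = 23.7869 JPY
23.7869 JPY ÷ 7.732 = 3.07642 MXN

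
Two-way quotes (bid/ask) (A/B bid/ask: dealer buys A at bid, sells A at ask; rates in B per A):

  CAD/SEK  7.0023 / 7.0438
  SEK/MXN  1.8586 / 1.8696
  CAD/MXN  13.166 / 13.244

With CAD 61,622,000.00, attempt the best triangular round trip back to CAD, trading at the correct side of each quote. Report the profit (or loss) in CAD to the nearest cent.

Best loop CAD → MXN → SEK → CAD:
CAD 61,622,000.00 × 13.166 (sell CAD at bid) = MXN 811,315,252.00
MXN 811,315,252.00 ÷ 1.8696 (buy SEK at ask) = SEK 433,951,247.33
SEK 433,951,247.33 ÷ 7.0438 (buy CAD at ask) = CAD 61,607,548.10

Net result: CAD -14,451.90 (no profitable arbitrage after spreads)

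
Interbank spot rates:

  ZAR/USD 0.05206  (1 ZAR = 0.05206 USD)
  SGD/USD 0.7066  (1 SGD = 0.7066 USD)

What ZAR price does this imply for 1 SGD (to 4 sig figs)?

SGD/ZAR = 13.57

1 SGD × 0.7066 = 0.7066 USD
0.7066 USD ÷ 0.05206 = 13.5728 ZAR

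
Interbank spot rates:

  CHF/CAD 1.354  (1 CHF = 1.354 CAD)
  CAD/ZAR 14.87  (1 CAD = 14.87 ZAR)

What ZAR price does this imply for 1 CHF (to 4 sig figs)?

CHF/ZAR = 20.13

1 CHF × 1.354 = 1.354 CAD
1.354 CAD × 14.87 = 20.134 ZAR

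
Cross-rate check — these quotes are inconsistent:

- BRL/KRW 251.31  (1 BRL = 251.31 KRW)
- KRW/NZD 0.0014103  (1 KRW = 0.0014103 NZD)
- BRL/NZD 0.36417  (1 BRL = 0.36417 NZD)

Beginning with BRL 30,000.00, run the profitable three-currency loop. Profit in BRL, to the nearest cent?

Profitable loop is BRL → NZD → KRW → BRL:
BRL 30,000.00 × 0.36417 = NZD 10,925.10
NZD 10,925.10 ÷ 0.0014103 = KRW 7,746,650
KRW 7,746,650 ÷ 251.31 = BRL 30,825.08
Profit = BRL 30,825.08 − BRL 30,000.00

Profit: BRL 825.08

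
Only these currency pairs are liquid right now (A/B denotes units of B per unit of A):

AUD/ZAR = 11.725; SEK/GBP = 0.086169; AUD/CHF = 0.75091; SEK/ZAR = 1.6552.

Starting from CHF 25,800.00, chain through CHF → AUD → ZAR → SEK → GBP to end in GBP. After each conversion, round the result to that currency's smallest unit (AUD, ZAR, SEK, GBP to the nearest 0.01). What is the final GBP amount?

GBP 20,972.26

CHF 25,800.00 ÷ 0.75091 = AUD 34,358.31
AUD 34,358.31 × 11.725 = ZAR 402,851.18
ZAR 402,851.18 ÷ 1.6552 = SEK 243,385.20
SEK 243,385.20 × 0.086169 = GBP 20,972.26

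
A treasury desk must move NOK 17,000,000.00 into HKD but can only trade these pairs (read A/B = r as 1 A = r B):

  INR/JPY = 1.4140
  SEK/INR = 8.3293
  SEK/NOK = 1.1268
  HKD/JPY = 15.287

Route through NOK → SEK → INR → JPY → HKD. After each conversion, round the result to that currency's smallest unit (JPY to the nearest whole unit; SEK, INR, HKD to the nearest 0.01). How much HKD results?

HKD 11,623,521.75

NOK 17,000,000.00 ÷ 1.1268 = SEK 15,086,971.96
SEK 15,086,971.96 × 8.3293 = INR 125,663,915.55
INR 125,663,915.55 × 1.4140 = JPY 177,688,777
JPY 177,688,777 ÷ 15.287 = HKD 11,623,521.75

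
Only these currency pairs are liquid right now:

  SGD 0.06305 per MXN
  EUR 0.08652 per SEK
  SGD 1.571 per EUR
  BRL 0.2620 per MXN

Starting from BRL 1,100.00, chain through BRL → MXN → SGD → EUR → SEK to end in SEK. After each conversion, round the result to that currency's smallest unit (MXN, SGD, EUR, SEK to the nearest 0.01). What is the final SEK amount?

SEK 1,947.53

BRL 1,100.00 ÷ 0.2620 = MXN 4,198.47
MXN 4,198.47 × 0.06305 = SGD 264.71
SGD 264.71 ÷ 1.571 = EUR 168.50
EUR 168.50 ÷ 0.08652 = SEK 1,947.53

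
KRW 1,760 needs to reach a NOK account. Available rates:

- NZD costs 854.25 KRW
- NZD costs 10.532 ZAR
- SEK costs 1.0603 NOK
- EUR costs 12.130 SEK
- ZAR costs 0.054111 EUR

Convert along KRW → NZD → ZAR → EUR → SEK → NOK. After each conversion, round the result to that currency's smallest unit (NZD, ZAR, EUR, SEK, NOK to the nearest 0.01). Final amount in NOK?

KRW 1,760 ÷ 854.25 = NZD 2.06
NZD 2.06 × 10.532 = ZAR 21.70
ZAR 21.70 × 0.054111 = EUR 1.17
EUR 1.17 × 12.130 = SEK 14.19
SEK 14.19 × 1.0603 = NOK 15.05

NOK 15.05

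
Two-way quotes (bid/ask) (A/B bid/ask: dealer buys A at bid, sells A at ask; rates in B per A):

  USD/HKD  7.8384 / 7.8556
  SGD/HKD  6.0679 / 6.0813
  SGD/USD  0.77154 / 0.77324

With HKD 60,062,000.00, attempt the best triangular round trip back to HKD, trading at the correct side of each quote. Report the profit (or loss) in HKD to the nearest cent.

Net result: HKD -62,928.32 (no profitable arbitrage after spreads)

Best loop HKD → USD → SGD → HKD:
HKD 60,062,000.00 ÷ 7.8556 (buy USD at ask) = USD 7,645,755.89
USD 7,645,755.89 ÷ 0.77324 (buy SGD at ask) = SGD 9,887,946.68
SGD 9,887,946.68 × 6.0679 (sell SGD at bid) = HKD 59,999,071.68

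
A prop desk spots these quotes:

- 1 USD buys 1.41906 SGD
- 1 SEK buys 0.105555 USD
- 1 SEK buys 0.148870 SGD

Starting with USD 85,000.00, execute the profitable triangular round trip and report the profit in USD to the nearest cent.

Profit: USD 524.65

Profitable loop is USD → SGD → SEK → USD:
USD 85,000.00 × 1.41906 = SGD 120,620.10
SGD 120,620.10 ÷ 0.148870 = SEK 810,237.79
SEK 810,237.79 × 0.105555 = USD 85,524.65
Profit = USD 85,524.65 − USD 85,000.00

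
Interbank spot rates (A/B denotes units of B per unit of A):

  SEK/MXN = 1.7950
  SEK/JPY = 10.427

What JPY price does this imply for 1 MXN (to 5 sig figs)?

MXN/JPY = 5.8089

1 MXN ÷ 1.7950 = 0.557103 SEK
0.557103 SEK × 10.427 = 5.80891 JPY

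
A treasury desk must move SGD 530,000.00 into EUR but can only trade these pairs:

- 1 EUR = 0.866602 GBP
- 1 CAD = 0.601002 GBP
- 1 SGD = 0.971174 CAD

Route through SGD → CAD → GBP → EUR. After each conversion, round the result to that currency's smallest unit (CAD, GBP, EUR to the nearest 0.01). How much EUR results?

EUR 356,967.88

SGD 530,000.00 × 0.971174 = CAD 514,722.22
CAD 514,722.22 × 0.601002 = GBP 309,349.08
GBP 309,349.08 ÷ 0.866602 = EUR 356,967.88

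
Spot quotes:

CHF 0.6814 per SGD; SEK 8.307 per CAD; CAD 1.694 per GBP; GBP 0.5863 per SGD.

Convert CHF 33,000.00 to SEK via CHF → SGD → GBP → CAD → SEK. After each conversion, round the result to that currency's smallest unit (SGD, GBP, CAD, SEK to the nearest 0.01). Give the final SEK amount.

SEK 399,566.70

CHF 33,000.00 ÷ 0.6814 = SGD 48,429.70
SGD 48,429.70 × 0.5863 = GBP 28,394.33
GBP 28,394.33 × 1.694 = CAD 48,100.00
CAD 48,100.00 × 8.307 = SEK 399,566.70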